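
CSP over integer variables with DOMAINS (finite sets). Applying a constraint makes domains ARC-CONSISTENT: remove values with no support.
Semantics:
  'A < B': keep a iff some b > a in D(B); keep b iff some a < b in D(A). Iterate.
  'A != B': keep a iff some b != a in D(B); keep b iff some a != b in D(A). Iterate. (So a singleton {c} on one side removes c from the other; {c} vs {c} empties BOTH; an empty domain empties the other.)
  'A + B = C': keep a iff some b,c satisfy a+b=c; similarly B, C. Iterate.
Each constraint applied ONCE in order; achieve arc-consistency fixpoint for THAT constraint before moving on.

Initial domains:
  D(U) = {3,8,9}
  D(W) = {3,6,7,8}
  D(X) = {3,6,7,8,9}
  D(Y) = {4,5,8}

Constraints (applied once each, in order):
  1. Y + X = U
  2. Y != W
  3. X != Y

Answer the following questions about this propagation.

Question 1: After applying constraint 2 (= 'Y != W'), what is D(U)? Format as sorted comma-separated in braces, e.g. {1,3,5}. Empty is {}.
Constraint 1 (Y + X = U) on D(Y)={4,5,8} D(X)={3,6,7,8,9} D(U)={3,8,9}: Y {4,5,8}->{5}; X {3,6,7,8,9}->{3}; U {3,8,9}->{8}
Constraint 2 (Y != W) on D(Y)={5} D(W)={3,6,7,8}: no change
So after constraint 2: D(U) = {8}

Answer: {8}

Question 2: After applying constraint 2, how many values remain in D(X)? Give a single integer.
Constraint 1 (Y + X = U) on D(Y)={4,5,8} D(X)={3,6,7,8,9} D(U)={3,8,9}: Y {4,5,8}->{5}; X {3,6,7,8,9}->{3}; U {3,8,9}->{8}
Constraint 2 (Y != W) on D(Y)={5} D(W)={3,6,7,8}: no change
So after constraint 2: D(X)={3}, size = 1

Answer: 1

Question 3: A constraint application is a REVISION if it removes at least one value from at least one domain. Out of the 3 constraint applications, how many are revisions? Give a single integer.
Answer: 1

Derivation:
Constraint 1 (Y + X = U) on D(Y)={4,5,8} D(X)={3,6,7,8,9} D(U)={3,8,9}: Y {4,5,8}->{5}; X {3,6,7,8,9}->{3}; U {3,8,9}->{8} => REVISION
Constraint 2 (Y != W) on D(Y)={5} D(W)={3,6,7,8}: no change => not a revision
Constraint 3 (X != Y) on D(X)={3} D(Y)={5}: no change => not a revision
Total revisions = 1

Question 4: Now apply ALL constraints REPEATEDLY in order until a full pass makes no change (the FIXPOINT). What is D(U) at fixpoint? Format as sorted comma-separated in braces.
Answer: {8}

Derivation:
pass 0 (initial): D(U)={3,8,9}
pass 1: U {3,8,9}->{8}; X {3,6,7,8,9}->{3}; Y {4,5,8}->{5}
pass 2: no change
Fixpoint after 2 passes: D(U) = {8}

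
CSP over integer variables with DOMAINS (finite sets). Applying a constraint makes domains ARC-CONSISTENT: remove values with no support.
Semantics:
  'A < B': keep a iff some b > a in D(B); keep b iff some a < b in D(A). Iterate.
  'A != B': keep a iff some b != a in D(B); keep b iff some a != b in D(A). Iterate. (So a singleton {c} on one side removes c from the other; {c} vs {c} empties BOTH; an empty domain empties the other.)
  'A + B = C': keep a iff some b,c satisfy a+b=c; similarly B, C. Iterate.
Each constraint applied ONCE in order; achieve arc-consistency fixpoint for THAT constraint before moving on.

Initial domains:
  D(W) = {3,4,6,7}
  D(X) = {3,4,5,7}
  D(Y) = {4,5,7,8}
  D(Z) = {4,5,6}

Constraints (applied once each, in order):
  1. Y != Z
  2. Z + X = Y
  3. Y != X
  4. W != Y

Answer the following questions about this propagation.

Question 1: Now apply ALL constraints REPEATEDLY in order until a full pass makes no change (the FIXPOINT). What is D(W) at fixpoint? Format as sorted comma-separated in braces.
Answer: {3,4,6,7}

Derivation:
pass 0 (initial): D(W)={3,4,6,7}
pass 1: X {3,4,5,7}->{3,4}; Y {4,5,7,8}->{7,8}; Z {4,5,6}->{4,5}
pass 2: no change
Fixpoint after 2 passes: D(W) = {3,4,6,7}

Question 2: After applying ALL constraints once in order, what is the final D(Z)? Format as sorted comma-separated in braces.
Constraint 1 (Y != Z) on D(Y)={4,5,7,8} D(Z)={4,5,6}: no change
Constraint 2 (Z + X = Y) on D(Z)={4,5,6} D(X)={3,4,5,7} D(Y)={4,5,7,8}: Z {4,5,6}->{4,5}; X {3,4,5,7}->{3,4}; Y {4,5,7,8}->{7,8}
Constraint 3 (Y != X) on D(Y)={7,8} D(X)={3,4}: no change
Constraint 4 (W != Y) on D(W)={3,4,6,7} D(Y)={7,8}: no change
So after all 4 constraints: D(Z) = {4,5}

Answer: {4,5}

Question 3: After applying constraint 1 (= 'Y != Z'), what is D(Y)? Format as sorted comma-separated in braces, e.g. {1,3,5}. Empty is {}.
Answer: {4,5,7,8}

Derivation:
Constraint 1 (Y != Z) on D(Y)={4,5,7,8} D(Z)={4,5,6}: no change
So after constraint 1: D(Y) = {4,5,7,8}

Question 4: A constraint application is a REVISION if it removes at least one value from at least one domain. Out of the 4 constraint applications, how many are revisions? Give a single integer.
Answer: 1

Derivation:
Constraint 1 (Y != Z) on D(Y)={4,5,7,8} D(Z)={4,5,6}: no change => not a revision
Constraint 2 (Z + X = Y) on D(Z)={4,5,6} D(X)={3,4,5,7} D(Y)={4,5,7,8}: Z {4,5,6}->{4,5}; X {3,4,5,7}->{3,4}; Y {4,5,7,8}->{7,8} => REVISION
Constraint 3 (Y != X) on D(Y)={7,8} D(X)={3,4}: no change => not a revision
Constraint 4 (W != Y) on D(W)={3,4,6,7} D(Y)={7,8}: no change => not a revision
Total revisions = 1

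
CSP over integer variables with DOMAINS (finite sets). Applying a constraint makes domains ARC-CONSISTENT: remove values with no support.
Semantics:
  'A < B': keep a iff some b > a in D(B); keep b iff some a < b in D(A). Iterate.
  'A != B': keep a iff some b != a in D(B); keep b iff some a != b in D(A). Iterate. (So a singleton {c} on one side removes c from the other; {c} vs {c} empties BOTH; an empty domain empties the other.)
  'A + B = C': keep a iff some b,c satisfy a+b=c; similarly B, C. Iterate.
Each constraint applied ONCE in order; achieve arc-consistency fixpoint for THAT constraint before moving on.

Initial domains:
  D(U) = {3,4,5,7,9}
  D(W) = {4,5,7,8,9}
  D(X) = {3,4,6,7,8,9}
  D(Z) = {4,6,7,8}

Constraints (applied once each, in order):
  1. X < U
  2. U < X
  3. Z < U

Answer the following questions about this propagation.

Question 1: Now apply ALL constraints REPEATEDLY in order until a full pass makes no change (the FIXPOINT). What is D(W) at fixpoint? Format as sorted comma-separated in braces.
pass 0 (initial): D(W)={4,5,7,8,9}
pass 1: U {3,4,5,7,9}->{5,7}; X {3,4,6,7,8,9}->{6,7,8}; Z {4,6,7,8}->{4,6}
pass 2: U {5,7}->{}; X {6,7,8}->{}; Z {4,6}->{}
pass 3: no change
Fixpoint after 3 passes: D(W) = {4,5,7,8,9}

Answer: {4,5,7,8,9}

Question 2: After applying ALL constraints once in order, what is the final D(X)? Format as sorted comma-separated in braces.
Answer: {6,7,8}

Derivation:
Constraint 1 (X < U) on D(X)={3,4,6,7,8,9} D(U)={3,4,5,7,9}: X {3,4,6,7,8,9}->{3,4,6,7,8}; U {3,4,5,7,9}->{4,5,7,9}
Constraint 2 (U < X) on D(U)={4,5,7,9} D(X)={3,4,6,7,8}: U {4,5,7,9}->{4,5,7}; X {3,4,6,7,8}->{6,7,8}
Constraint 3 (Z < U) on D(Z)={4,6,7,8} D(U)={4,5,7}: Z {4,6,7,8}->{4,6}; U {4,5,7}->{5,7}
So after all 3 constraints: D(X) = {6,7,8}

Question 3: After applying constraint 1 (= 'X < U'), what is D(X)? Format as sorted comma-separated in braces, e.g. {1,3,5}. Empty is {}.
Answer: {3,4,6,7,8}

Derivation:
Constraint 1 (X < U) on D(X)={3,4,6,7,8,9} D(U)={3,4,5,7,9}: X {3,4,6,7,8,9}->{3,4,6,7,8}; U {3,4,5,7,9}->{4,5,7,9}
So after constraint 1: D(X) = {3,4,6,7,8}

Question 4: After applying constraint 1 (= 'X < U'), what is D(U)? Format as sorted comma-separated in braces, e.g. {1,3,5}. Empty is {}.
Constraint 1 (X < U) on D(X)={3,4,6,7,8,9} D(U)={3,4,5,7,9}: X {3,4,6,7,8,9}->{3,4,6,7,8}; U {3,4,5,7,9}->{4,5,7,9}
So after constraint 1: D(U) = {4,5,7,9}

Answer: {4,5,7,9}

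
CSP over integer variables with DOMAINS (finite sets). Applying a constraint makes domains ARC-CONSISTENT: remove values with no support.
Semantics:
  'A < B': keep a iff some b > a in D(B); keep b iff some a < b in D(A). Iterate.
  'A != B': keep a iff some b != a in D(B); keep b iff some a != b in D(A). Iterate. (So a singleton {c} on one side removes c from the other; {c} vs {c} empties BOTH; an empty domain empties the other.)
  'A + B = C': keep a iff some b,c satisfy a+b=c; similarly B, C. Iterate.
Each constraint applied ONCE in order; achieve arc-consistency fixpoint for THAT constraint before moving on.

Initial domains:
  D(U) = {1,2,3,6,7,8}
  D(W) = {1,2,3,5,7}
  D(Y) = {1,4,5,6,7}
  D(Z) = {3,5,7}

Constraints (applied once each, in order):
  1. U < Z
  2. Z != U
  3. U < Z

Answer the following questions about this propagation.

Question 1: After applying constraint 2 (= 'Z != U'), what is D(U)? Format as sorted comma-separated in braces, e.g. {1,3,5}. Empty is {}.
Constraint 1 (U < Z) on D(U)={1,2,3,6,7,8} D(Z)={3,5,7}: U {1,2,3,6,7,8}->{1,2,3,6}
Constraint 2 (Z != U) on D(Z)={3,5,7} D(U)={1,2,3,6}: no change
So after constraint 2: D(U) = {1,2,3,6}

Answer: {1,2,3,6}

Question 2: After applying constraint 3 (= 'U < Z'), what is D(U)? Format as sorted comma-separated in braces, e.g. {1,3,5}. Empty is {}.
Constraint 1 (U < Z) on D(U)={1,2,3,6,7,8} D(Z)={3,5,7}: U {1,2,3,6,7,8}->{1,2,3,6}
Constraint 2 (Z != U) on D(Z)={3,5,7} D(U)={1,2,3,6}: no change
Constraint 3 (U < Z) on D(U)={1,2,3,6} D(Z)={3,5,7}: no change
So after constraint 3: D(U) = {1,2,3,6}

Answer: {1,2,3,6}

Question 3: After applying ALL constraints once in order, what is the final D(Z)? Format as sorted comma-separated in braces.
Answer: {3,5,7}

Derivation:
Constraint 1 (U < Z) on D(U)={1,2,3,6,7,8} D(Z)={3,5,7}: U {1,2,3,6,7,8}->{1,2,3,6}
Constraint 2 (Z != U) on D(Z)={3,5,7} D(U)={1,2,3,6}: no change
Constraint 3 (U < Z) on D(U)={1,2,3,6} D(Z)={3,5,7}: no change
So after all 3 constraints: D(Z) = {3,5,7}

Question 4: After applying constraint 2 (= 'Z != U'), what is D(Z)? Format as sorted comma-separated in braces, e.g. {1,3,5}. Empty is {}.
Constraint 1 (U < Z) on D(U)={1,2,3,6,7,8} D(Z)={3,5,7}: U {1,2,3,6,7,8}->{1,2,3,6}
Constraint 2 (Z != U) on D(Z)={3,5,7} D(U)={1,2,3,6}: no change
So after constraint 2: D(Z) = {3,5,7}

Answer: {3,5,7}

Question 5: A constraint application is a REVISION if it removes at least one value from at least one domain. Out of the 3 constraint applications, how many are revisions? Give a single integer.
Answer: 1

Derivation:
Constraint 1 (U < Z) on D(U)={1,2,3,6,7,8} D(Z)={3,5,7}: U {1,2,3,6,7,8}->{1,2,3,6} => REVISION
Constraint 2 (Z != U) on D(Z)={3,5,7} D(U)={1,2,3,6}: no change => not a revision
Constraint 3 (U < Z) on D(U)={1,2,3,6} D(Z)={3,5,7}: no change => not a revision
Total revisions = 1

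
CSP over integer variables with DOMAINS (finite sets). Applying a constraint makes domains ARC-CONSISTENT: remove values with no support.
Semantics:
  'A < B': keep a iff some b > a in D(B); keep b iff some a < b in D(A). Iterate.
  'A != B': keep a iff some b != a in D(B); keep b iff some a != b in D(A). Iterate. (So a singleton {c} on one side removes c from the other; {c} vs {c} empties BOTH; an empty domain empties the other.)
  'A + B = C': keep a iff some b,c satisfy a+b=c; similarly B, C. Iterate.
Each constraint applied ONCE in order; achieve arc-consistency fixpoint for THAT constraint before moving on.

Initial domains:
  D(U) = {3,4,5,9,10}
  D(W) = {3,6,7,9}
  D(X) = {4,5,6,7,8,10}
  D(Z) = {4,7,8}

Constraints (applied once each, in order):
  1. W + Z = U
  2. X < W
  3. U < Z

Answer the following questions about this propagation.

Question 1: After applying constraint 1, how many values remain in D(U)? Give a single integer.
Answer: 1

Derivation:
Constraint 1 (W + Z = U) on D(W)={3,6,7,9} D(Z)={4,7,8} D(U)={3,4,5,9,10}: W {3,6,7,9}->{3,6}; Z {4,7,8}->{4,7}; U {3,4,5,9,10}->{10}
So after constraint 1: D(U)={10}, size = 1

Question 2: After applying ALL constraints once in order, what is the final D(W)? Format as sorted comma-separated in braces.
Constraint 1 (W + Z = U) on D(W)={3,6,7,9} D(Z)={4,7,8} D(U)={3,4,5,9,10}: W {3,6,7,9}->{3,6}; Z {4,7,8}->{4,7}; U {3,4,5,9,10}->{10}
Constraint 2 (X < W) on D(X)={4,5,6,7,8,10} D(W)={3,6}: X {4,5,6,7,8,10}->{4,5}; W {3,6}->{6}
Constraint 3 (U < Z) on D(U)={10} D(Z)={4,7}: U {10}->{}; Z {4,7}->{}
So after all 3 constraints: D(W) = {6}

Answer: {6}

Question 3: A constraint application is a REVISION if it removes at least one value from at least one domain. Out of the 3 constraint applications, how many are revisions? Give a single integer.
Answer: 3

Derivation:
Constraint 1 (W + Z = U) on D(W)={3,6,7,9} D(Z)={4,7,8} D(U)={3,4,5,9,10}: W {3,6,7,9}->{3,6}; Z {4,7,8}->{4,7}; U {3,4,5,9,10}->{10} => REVISION
Constraint 2 (X < W) on D(X)={4,5,6,7,8,10} D(W)={3,6}: X {4,5,6,7,8,10}->{4,5}; W {3,6}->{6} => REVISION
Constraint 3 (U < Z) on D(U)={10} D(Z)={4,7}: U {10}->{}; Z {4,7}->{} => REVISION
Total revisions = 3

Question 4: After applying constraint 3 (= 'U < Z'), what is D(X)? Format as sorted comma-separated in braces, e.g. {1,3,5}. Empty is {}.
Answer: {4,5}

Derivation:
Constraint 1 (W + Z = U) on D(W)={3,6,7,9} D(Z)={4,7,8} D(U)={3,4,5,9,10}: W {3,6,7,9}->{3,6}; Z {4,7,8}->{4,7}; U {3,4,5,9,10}->{10}
Constraint 2 (X < W) on D(X)={4,5,6,7,8,10} D(W)={3,6}: X {4,5,6,7,8,10}->{4,5}; W {3,6}->{6}
Constraint 3 (U < Z) on D(U)={10} D(Z)={4,7}: U {10}->{}; Z {4,7}->{}
So after constraint 3: D(X) = {4,5}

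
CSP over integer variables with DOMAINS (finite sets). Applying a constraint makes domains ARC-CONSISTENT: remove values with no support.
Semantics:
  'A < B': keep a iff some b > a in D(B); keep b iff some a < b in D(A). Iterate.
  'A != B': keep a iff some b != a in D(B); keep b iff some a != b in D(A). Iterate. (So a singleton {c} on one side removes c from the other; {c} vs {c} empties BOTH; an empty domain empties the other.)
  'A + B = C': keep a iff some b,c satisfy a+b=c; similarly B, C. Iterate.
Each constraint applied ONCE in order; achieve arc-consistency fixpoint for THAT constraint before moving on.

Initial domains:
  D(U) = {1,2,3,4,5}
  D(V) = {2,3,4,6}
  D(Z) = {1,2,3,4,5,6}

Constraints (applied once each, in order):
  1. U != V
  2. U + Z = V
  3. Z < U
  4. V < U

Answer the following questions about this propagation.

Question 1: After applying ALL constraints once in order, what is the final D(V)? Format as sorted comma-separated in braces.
Answer: {2,3,4}

Derivation:
Constraint 1 (U != V) on D(U)={1,2,3,4,5} D(V)={2,3,4,6}: no change
Constraint 2 (U + Z = V) on D(U)={1,2,3,4,5} D(Z)={1,2,3,4,5,6} D(V)={2,3,4,6}: Z {1,2,3,4,5,6}->{1,2,3,4,5}
Constraint 3 (Z < U) on D(Z)={1,2,3,4,5} D(U)={1,2,3,4,5}: Z {1,2,3,4,5}->{1,2,3,4}; U {1,2,3,4,5}->{2,3,4,5}
Constraint 4 (V < U) on D(V)={2,3,4,6} D(U)={2,3,4,5}: V {2,3,4,6}->{2,3,4}; U {2,3,4,5}->{3,4,5}
So after all 4 constraints: D(V) = {2,3,4}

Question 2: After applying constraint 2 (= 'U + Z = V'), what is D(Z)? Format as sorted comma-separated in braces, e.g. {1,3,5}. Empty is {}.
Answer: {1,2,3,4,5}

Derivation:
Constraint 1 (U != V) on D(U)={1,2,3,4,5} D(V)={2,3,4,6}: no change
Constraint 2 (U + Z = V) on D(U)={1,2,3,4,5} D(Z)={1,2,3,4,5,6} D(V)={2,3,4,6}: Z {1,2,3,4,5,6}->{1,2,3,4,5}
So after constraint 2: D(Z) = {1,2,3,4,5}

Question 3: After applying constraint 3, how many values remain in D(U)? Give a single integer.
Constraint 1 (U != V) on D(U)={1,2,3,4,5} D(V)={2,3,4,6}: no change
Constraint 2 (U + Z = V) on D(U)={1,2,3,4,5} D(Z)={1,2,3,4,5,6} D(V)={2,3,4,6}: Z {1,2,3,4,5,6}->{1,2,3,4,5}
Constraint 3 (Z < U) on D(Z)={1,2,3,4,5} D(U)={1,2,3,4,5}: Z {1,2,3,4,5}->{1,2,3,4}; U {1,2,3,4,5}->{2,3,4,5}
So after constraint 3: D(U)={2,3,4,5}, size = 4

Answer: 4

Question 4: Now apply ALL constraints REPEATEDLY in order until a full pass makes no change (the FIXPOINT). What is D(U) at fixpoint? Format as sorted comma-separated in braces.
pass 0 (initial): D(U)={1,2,3,4,5}
pass 1: U {1,2,3,4,5}->{3,4,5}; V {2,3,4,6}->{2,3,4}; Z {1,2,3,4,5,6}->{1,2,3,4}
pass 2: U {3,4,5}->{}; V {2,3,4}->{}; Z {1,2,3,4}->{1}
pass 3: Z {1}->{}
pass 4: no change
Fixpoint after 4 passes: D(U) = {}

Answer: {}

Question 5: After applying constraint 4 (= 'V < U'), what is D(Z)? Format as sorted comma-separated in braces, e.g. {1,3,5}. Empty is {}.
Constraint 1 (U != V) on D(U)={1,2,3,4,5} D(V)={2,3,4,6}: no change
Constraint 2 (U + Z = V) on D(U)={1,2,3,4,5} D(Z)={1,2,3,4,5,6} D(V)={2,3,4,6}: Z {1,2,3,4,5,6}->{1,2,3,4,5}
Constraint 3 (Z < U) on D(Z)={1,2,3,4,5} D(U)={1,2,3,4,5}: Z {1,2,3,4,5}->{1,2,3,4}; U {1,2,3,4,5}->{2,3,4,5}
Constraint 4 (V < U) on D(V)={2,3,4,6} D(U)={2,3,4,5}: V {2,3,4,6}->{2,3,4}; U {2,3,4,5}->{3,4,5}
So after constraint 4: D(Z) = {1,2,3,4}

Answer: {1,2,3,4}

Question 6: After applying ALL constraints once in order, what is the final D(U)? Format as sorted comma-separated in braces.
Answer: {3,4,5}

Derivation:
Constraint 1 (U != V) on D(U)={1,2,3,4,5} D(V)={2,3,4,6}: no change
Constraint 2 (U + Z = V) on D(U)={1,2,3,4,5} D(Z)={1,2,3,4,5,6} D(V)={2,3,4,6}: Z {1,2,3,4,5,6}->{1,2,3,4,5}
Constraint 3 (Z < U) on D(Z)={1,2,3,4,5} D(U)={1,2,3,4,5}: Z {1,2,3,4,5}->{1,2,3,4}; U {1,2,3,4,5}->{2,3,4,5}
Constraint 4 (V < U) on D(V)={2,3,4,6} D(U)={2,3,4,5}: V {2,3,4,6}->{2,3,4}; U {2,3,4,5}->{3,4,5}
So after all 4 constraints: D(U) = {3,4,5}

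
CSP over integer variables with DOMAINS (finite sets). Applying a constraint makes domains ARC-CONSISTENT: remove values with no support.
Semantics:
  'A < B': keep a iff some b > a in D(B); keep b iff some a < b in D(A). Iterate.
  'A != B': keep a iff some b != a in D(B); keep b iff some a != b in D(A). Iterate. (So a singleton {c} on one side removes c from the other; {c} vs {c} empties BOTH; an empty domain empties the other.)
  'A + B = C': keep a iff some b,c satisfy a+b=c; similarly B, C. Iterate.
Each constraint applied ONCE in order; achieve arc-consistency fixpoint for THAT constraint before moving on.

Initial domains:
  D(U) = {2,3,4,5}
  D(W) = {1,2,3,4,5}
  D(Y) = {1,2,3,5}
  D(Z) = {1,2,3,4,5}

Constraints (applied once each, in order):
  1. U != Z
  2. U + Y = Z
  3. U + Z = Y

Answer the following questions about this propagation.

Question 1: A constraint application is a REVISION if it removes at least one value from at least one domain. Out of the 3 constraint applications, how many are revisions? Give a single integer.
Constraint 1 (U != Z) on D(U)={2,3,4,5} D(Z)={1,2,3,4,5}: no change => not a revision
Constraint 2 (U + Y = Z) on D(U)={2,3,4,5} D(Y)={1,2,3,5} D(Z)={1,2,3,4,5}: U {2,3,4,5}->{2,3,4}; Y {1,2,3,5}->{1,2,3}; Z {1,2,3,4,5}->{3,4,5} => REVISION
Constraint 3 (U + Z = Y) on D(U)={2,3,4} D(Z)={3,4,5} D(Y)={1,2,3}: U {2,3,4}->{}; Z {3,4,5}->{}; Y {1,2,3}->{} => REVISION
Total revisions = 2

Answer: 2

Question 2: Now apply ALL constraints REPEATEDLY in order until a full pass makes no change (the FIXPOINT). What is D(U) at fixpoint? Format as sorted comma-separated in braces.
Answer: {}

Derivation:
pass 0 (initial): D(U)={2,3,4,5}
pass 1: U {2,3,4,5}->{}; Y {1,2,3,5}->{}; Z {1,2,3,4,5}->{}
pass 2: no change
Fixpoint after 2 passes: D(U) = {}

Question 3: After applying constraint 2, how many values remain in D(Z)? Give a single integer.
Answer: 3

Derivation:
Constraint 1 (U != Z) on D(U)={2,3,4,5} D(Z)={1,2,3,4,5}: no change
Constraint 2 (U + Y = Z) on D(U)={2,3,4,5} D(Y)={1,2,3,5} D(Z)={1,2,3,4,5}: U {2,3,4,5}->{2,3,4}; Y {1,2,3,5}->{1,2,3}; Z {1,2,3,4,5}->{3,4,5}
So after constraint 2: D(Z)={3,4,5}, size = 3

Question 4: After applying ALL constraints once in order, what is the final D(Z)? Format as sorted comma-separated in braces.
Answer: {}

Derivation:
Constraint 1 (U != Z) on D(U)={2,3,4,5} D(Z)={1,2,3,4,5}: no change
Constraint 2 (U + Y = Z) on D(U)={2,3,4,5} D(Y)={1,2,3,5} D(Z)={1,2,3,4,5}: U {2,3,4,5}->{2,3,4}; Y {1,2,3,5}->{1,2,3}; Z {1,2,3,4,5}->{3,4,5}
Constraint 3 (U + Z = Y) on D(U)={2,3,4} D(Z)={3,4,5} D(Y)={1,2,3}: U {2,3,4}->{}; Z {3,4,5}->{}; Y {1,2,3}->{}
So after all 3 constraints: D(Z) = {}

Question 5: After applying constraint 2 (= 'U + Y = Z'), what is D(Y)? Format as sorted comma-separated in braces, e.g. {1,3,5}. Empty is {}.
Answer: {1,2,3}

Derivation:
Constraint 1 (U != Z) on D(U)={2,3,4,5} D(Z)={1,2,3,4,5}: no change
Constraint 2 (U + Y = Z) on D(U)={2,3,4,5} D(Y)={1,2,3,5} D(Z)={1,2,3,4,5}: U {2,3,4,5}->{2,3,4}; Y {1,2,3,5}->{1,2,3}; Z {1,2,3,4,5}->{3,4,5}
So after constraint 2: D(Y) = {1,2,3}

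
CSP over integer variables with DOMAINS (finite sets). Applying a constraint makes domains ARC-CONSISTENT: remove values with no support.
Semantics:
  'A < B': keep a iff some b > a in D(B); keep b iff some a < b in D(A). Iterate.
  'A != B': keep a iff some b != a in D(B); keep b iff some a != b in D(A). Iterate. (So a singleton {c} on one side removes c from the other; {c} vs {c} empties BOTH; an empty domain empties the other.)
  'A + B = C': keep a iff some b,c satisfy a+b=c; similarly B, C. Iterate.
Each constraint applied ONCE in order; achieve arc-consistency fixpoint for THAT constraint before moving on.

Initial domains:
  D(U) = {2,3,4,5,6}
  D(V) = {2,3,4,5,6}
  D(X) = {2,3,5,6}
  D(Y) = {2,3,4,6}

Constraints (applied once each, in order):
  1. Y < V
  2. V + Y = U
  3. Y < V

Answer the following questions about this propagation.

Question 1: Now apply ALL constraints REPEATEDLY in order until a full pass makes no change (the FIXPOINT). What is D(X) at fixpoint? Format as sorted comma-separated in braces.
Answer: {2,3,5,6}

Derivation:
pass 0 (initial): D(X)={2,3,5,6}
pass 1: U {2,3,4,5,6}->{5,6}; V {2,3,4,5,6}->{3,4}; Y {2,3,4,6}->{2,3}
pass 2: no change
Fixpoint after 2 passes: D(X) = {2,3,5,6}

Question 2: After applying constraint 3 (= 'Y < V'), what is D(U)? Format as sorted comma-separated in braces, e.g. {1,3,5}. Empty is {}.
Answer: {5,6}

Derivation:
Constraint 1 (Y < V) on D(Y)={2,3,4,6} D(V)={2,3,4,5,6}: Y {2,3,4,6}->{2,3,4}; V {2,3,4,5,6}->{3,4,5,6}
Constraint 2 (V + Y = U) on D(V)={3,4,5,6} D(Y)={2,3,4} D(U)={2,3,4,5,6}: V {3,4,5,6}->{3,4}; Y {2,3,4}->{2,3}; U {2,3,4,5,6}->{5,6}
Constraint 3 (Y < V) on D(Y)={2,3} D(V)={3,4}: no change
So after constraint 3: D(U) = {5,6}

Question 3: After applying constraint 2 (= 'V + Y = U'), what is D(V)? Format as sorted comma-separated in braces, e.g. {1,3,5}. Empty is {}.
Answer: {3,4}

Derivation:
Constraint 1 (Y < V) on D(Y)={2,3,4,6} D(V)={2,3,4,5,6}: Y {2,3,4,6}->{2,3,4}; V {2,3,4,5,6}->{3,4,5,6}
Constraint 2 (V + Y = U) on D(V)={3,4,5,6} D(Y)={2,3,4} D(U)={2,3,4,5,6}: V {3,4,5,6}->{3,4}; Y {2,3,4}->{2,3}; U {2,3,4,5,6}->{5,6}
So after constraint 2: D(V) = {3,4}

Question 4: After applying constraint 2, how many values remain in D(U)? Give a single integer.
Constraint 1 (Y < V) on D(Y)={2,3,4,6} D(V)={2,3,4,5,6}: Y {2,3,4,6}->{2,3,4}; V {2,3,4,5,6}->{3,4,5,6}
Constraint 2 (V + Y = U) on D(V)={3,4,5,6} D(Y)={2,3,4} D(U)={2,3,4,5,6}: V {3,4,5,6}->{3,4}; Y {2,3,4}->{2,3}; U {2,3,4,5,6}->{5,6}
So after constraint 2: D(U)={5,6}, size = 2

Answer: 2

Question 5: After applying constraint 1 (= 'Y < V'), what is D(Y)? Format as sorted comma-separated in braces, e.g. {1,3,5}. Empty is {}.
Constraint 1 (Y < V) on D(Y)={2,3,4,6} D(V)={2,3,4,5,6}: Y {2,3,4,6}->{2,3,4}; V {2,3,4,5,6}->{3,4,5,6}
So after constraint 1: D(Y) = {2,3,4}

Answer: {2,3,4}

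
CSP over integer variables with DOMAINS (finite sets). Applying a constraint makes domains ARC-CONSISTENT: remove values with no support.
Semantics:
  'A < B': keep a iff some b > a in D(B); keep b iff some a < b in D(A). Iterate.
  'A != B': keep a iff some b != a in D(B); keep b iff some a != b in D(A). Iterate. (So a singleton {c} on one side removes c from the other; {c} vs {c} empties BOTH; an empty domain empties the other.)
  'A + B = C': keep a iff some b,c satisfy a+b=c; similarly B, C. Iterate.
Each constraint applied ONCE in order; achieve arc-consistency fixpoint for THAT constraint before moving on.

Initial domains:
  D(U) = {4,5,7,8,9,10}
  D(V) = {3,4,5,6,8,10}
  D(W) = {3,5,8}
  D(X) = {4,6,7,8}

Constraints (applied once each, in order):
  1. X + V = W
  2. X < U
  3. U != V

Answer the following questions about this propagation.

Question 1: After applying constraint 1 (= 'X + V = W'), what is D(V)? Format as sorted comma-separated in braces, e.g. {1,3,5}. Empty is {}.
Constraint 1 (X + V = W) on D(X)={4,6,7,8} D(V)={3,4,5,6,8,10} D(W)={3,5,8}: X {4,6,7,8}->{4}; V {3,4,5,6,8,10}->{4}; W {3,5,8}->{8}
So after constraint 1: D(V) = {4}

Answer: {4}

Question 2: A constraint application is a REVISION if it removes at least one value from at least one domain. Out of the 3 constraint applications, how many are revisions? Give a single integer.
Answer: 2

Derivation:
Constraint 1 (X + V = W) on D(X)={4,6,7,8} D(V)={3,4,5,6,8,10} D(W)={3,5,8}: X {4,6,7,8}->{4}; V {3,4,5,6,8,10}->{4}; W {3,5,8}->{8} => REVISION
Constraint 2 (X < U) on D(X)={4} D(U)={4,5,7,8,9,10}: U {4,5,7,8,9,10}->{5,7,8,9,10} => REVISION
Constraint 3 (U != V) on D(U)={5,7,8,9,10} D(V)={4}: no change => not a revision
Total revisions = 2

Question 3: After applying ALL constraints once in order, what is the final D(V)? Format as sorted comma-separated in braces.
Answer: {4}

Derivation:
Constraint 1 (X + V = W) on D(X)={4,6,7,8} D(V)={3,4,5,6,8,10} D(W)={3,5,8}: X {4,6,7,8}->{4}; V {3,4,5,6,8,10}->{4}; W {3,5,8}->{8}
Constraint 2 (X < U) on D(X)={4} D(U)={4,5,7,8,9,10}: U {4,5,7,8,9,10}->{5,7,8,9,10}
Constraint 3 (U != V) on D(U)={5,7,8,9,10} D(V)={4}: no change
So after all 3 constraints: D(V) = {4}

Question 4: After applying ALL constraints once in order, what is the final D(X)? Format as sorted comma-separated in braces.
Answer: {4}

Derivation:
Constraint 1 (X + V = W) on D(X)={4,6,7,8} D(V)={3,4,5,6,8,10} D(W)={3,5,8}: X {4,6,7,8}->{4}; V {3,4,5,6,8,10}->{4}; W {3,5,8}->{8}
Constraint 2 (X < U) on D(X)={4} D(U)={4,5,7,8,9,10}: U {4,5,7,8,9,10}->{5,7,8,9,10}
Constraint 3 (U != V) on D(U)={5,7,8,9,10} D(V)={4}: no change
So after all 3 constraints: D(X) = {4}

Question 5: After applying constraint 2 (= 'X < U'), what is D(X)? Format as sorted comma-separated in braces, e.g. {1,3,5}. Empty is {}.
Answer: {4}

Derivation:
Constraint 1 (X + V = W) on D(X)={4,6,7,8} D(V)={3,4,5,6,8,10} D(W)={3,5,8}: X {4,6,7,8}->{4}; V {3,4,5,6,8,10}->{4}; W {3,5,8}->{8}
Constraint 2 (X < U) on D(X)={4} D(U)={4,5,7,8,9,10}: U {4,5,7,8,9,10}->{5,7,8,9,10}
So after constraint 2: D(X) = {4}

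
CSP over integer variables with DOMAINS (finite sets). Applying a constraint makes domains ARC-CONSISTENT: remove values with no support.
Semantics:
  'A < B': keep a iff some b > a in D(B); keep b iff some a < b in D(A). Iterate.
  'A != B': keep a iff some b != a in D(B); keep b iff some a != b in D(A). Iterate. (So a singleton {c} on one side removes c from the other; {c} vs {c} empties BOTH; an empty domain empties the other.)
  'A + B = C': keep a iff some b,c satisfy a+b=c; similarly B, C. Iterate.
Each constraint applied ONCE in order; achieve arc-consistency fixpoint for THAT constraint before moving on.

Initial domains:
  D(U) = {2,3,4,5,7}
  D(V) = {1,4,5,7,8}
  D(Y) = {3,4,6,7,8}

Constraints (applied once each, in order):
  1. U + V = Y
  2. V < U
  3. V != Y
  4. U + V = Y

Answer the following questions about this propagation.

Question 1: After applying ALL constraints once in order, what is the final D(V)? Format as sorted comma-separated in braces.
Answer: {1,4,5}

Derivation:
Constraint 1 (U + V = Y) on D(U)={2,3,4,5,7} D(V)={1,4,5,7,8} D(Y)={3,4,6,7,8}: V {1,4,5,7,8}->{1,4,5}
Constraint 2 (V < U) on D(V)={1,4,5} D(U)={2,3,4,5,7}: no change
Constraint 3 (V != Y) on D(V)={1,4,5} D(Y)={3,4,6,7,8}: no change
Constraint 4 (U + V = Y) on D(U)={2,3,4,5,7} D(V)={1,4,5} D(Y)={3,4,6,7,8}: no change
So after all 4 constraints: D(V) = {1,4,5}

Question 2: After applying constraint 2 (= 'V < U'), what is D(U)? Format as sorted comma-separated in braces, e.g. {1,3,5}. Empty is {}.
Answer: {2,3,4,5,7}

Derivation:
Constraint 1 (U + V = Y) on D(U)={2,3,4,5,7} D(V)={1,4,5,7,8} D(Y)={3,4,6,7,8}: V {1,4,5,7,8}->{1,4,5}
Constraint 2 (V < U) on D(V)={1,4,5} D(U)={2,3,4,5,7}: no change
So after constraint 2: D(U) = {2,3,4,5,7}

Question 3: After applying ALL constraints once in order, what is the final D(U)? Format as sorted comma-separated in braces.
Answer: {2,3,4,5,7}

Derivation:
Constraint 1 (U + V = Y) on D(U)={2,3,4,5,7} D(V)={1,4,5,7,8} D(Y)={3,4,6,7,8}: V {1,4,5,7,8}->{1,4,5}
Constraint 2 (V < U) on D(V)={1,4,5} D(U)={2,3,4,5,7}: no change
Constraint 3 (V != Y) on D(V)={1,4,5} D(Y)={3,4,6,7,8}: no change
Constraint 4 (U + V = Y) on D(U)={2,3,4,5,7} D(V)={1,4,5} D(Y)={3,4,6,7,8}: no change
So after all 4 constraints: D(U) = {2,3,4,5,7}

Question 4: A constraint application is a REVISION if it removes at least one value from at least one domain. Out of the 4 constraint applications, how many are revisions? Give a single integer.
Constraint 1 (U + V = Y) on D(U)={2,3,4,5,7} D(V)={1,4,5,7,8} D(Y)={3,4,6,7,8}: V {1,4,5,7,8}->{1,4,5} => REVISION
Constraint 2 (V < U) on D(V)={1,4,5} D(U)={2,3,4,5,7}: no change => not a revision
Constraint 3 (V != Y) on D(V)={1,4,5} D(Y)={3,4,6,7,8}: no change => not a revision
Constraint 4 (U + V = Y) on D(U)={2,3,4,5,7} D(V)={1,4,5} D(Y)={3,4,6,7,8}: no change => not a revision
Total revisions = 1

Answer: 1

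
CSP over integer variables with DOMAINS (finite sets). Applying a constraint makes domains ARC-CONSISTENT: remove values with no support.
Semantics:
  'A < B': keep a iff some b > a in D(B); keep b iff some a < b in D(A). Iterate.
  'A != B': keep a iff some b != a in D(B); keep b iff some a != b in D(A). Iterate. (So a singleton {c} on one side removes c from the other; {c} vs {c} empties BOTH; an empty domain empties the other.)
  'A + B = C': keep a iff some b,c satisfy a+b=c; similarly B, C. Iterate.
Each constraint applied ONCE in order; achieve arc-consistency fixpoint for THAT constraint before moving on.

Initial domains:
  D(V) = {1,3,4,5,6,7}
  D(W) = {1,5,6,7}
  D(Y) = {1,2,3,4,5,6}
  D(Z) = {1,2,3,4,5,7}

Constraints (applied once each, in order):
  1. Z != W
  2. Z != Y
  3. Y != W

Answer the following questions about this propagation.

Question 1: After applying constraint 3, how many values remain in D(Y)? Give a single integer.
Constraint 1 (Z != W) on D(Z)={1,2,3,4,5,7} D(W)={1,5,6,7}: no change
Constraint 2 (Z != Y) on D(Z)={1,2,3,4,5,7} D(Y)={1,2,3,4,5,6}: no change
Constraint 3 (Y != W) on D(Y)={1,2,3,4,5,6} D(W)={1,5,6,7}: no change
So after constraint 3: D(Y)={1,2,3,4,5,6}, size = 6

Answer: 6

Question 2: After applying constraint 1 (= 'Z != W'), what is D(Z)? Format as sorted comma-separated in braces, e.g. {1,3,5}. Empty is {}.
Answer: {1,2,3,4,5,7}

Derivation:
Constraint 1 (Z != W) on D(Z)={1,2,3,4,5,7} D(W)={1,5,6,7}: no change
So after constraint 1: D(Z) = {1,2,3,4,5,7}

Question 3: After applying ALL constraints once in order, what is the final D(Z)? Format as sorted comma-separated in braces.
Answer: {1,2,3,4,5,7}

Derivation:
Constraint 1 (Z != W) on D(Z)={1,2,3,4,5,7} D(W)={1,5,6,7}: no change
Constraint 2 (Z != Y) on D(Z)={1,2,3,4,5,7} D(Y)={1,2,3,4,5,6}: no change
Constraint 3 (Y != W) on D(Y)={1,2,3,4,5,6} D(W)={1,5,6,7}: no change
So after all 3 constraints: D(Z) = {1,2,3,4,5,7}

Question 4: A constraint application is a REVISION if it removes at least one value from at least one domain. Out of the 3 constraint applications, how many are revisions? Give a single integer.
Answer: 0

Derivation:
Constraint 1 (Z != W) on D(Z)={1,2,3,4,5,7} D(W)={1,5,6,7}: no change => not a revision
Constraint 2 (Z != Y) on D(Z)={1,2,3,4,5,7} D(Y)={1,2,3,4,5,6}: no change => not a revision
Constraint 3 (Y != W) on D(Y)={1,2,3,4,5,6} D(W)={1,5,6,7}: no change => not a revision
Total revisions = 0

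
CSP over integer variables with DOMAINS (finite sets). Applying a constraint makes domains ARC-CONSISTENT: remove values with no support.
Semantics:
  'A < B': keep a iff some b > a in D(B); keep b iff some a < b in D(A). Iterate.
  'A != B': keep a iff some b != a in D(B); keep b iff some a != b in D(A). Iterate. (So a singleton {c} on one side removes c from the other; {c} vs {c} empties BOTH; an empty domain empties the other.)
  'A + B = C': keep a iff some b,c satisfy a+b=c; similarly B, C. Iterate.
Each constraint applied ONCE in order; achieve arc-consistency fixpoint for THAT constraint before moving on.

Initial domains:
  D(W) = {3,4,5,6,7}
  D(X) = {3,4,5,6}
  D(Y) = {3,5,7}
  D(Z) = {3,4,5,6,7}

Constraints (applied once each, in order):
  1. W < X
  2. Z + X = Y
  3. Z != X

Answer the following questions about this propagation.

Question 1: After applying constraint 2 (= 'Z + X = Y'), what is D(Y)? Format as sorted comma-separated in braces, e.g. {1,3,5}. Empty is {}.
Answer: {7}

Derivation:
Constraint 1 (W < X) on D(W)={3,4,5,6,7} D(X)={3,4,5,6}: W {3,4,5,6,7}->{3,4,5}; X {3,4,5,6}->{4,5,6}
Constraint 2 (Z + X = Y) on D(Z)={3,4,5,6,7} D(X)={4,5,6} D(Y)={3,5,7}: Z {3,4,5,6,7}->{3}; X {4,5,6}->{4}; Y {3,5,7}->{7}
So after constraint 2: D(Y) = {7}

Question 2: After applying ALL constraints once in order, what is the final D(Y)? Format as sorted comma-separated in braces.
Constraint 1 (W < X) on D(W)={3,4,5,6,7} D(X)={3,4,5,6}: W {3,4,5,6,7}->{3,4,5}; X {3,4,5,6}->{4,5,6}
Constraint 2 (Z + X = Y) on D(Z)={3,4,5,6,7} D(X)={4,5,6} D(Y)={3,5,7}: Z {3,4,5,6,7}->{3}; X {4,5,6}->{4}; Y {3,5,7}->{7}
Constraint 3 (Z != X) on D(Z)={3} D(X)={4}: no change
So after all 3 constraints: D(Y) = {7}

Answer: {7}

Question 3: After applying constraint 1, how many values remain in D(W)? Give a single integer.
Constraint 1 (W < X) on D(W)={3,4,5,6,7} D(X)={3,4,5,6}: W {3,4,5,6,7}->{3,4,5}; X {3,4,5,6}->{4,5,6}
So after constraint 1: D(W)={3,4,5}, size = 3

Answer: 3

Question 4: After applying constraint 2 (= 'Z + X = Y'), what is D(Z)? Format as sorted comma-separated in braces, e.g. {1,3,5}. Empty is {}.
Answer: {3}

Derivation:
Constraint 1 (W < X) on D(W)={3,4,5,6,7} D(X)={3,4,5,6}: W {3,4,5,6,7}->{3,4,5}; X {3,4,5,6}->{4,5,6}
Constraint 2 (Z + X = Y) on D(Z)={3,4,5,6,7} D(X)={4,5,6} D(Y)={3,5,7}: Z {3,4,5,6,7}->{3}; X {4,5,6}->{4}; Y {3,5,7}->{7}
So after constraint 2: D(Z) = {3}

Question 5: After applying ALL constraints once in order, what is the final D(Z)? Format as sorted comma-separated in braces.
Answer: {3}

Derivation:
Constraint 1 (W < X) on D(W)={3,4,5,6,7} D(X)={3,4,5,6}: W {3,4,5,6,7}->{3,4,5}; X {3,4,5,6}->{4,5,6}
Constraint 2 (Z + X = Y) on D(Z)={3,4,5,6,7} D(X)={4,5,6} D(Y)={3,5,7}: Z {3,4,5,6,7}->{3}; X {4,5,6}->{4}; Y {3,5,7}->{7}
Constraint 3 (Z != X) on D(Z)={3} D(X)={4}: no change
So after all 3 constraints: D(Z) = {3}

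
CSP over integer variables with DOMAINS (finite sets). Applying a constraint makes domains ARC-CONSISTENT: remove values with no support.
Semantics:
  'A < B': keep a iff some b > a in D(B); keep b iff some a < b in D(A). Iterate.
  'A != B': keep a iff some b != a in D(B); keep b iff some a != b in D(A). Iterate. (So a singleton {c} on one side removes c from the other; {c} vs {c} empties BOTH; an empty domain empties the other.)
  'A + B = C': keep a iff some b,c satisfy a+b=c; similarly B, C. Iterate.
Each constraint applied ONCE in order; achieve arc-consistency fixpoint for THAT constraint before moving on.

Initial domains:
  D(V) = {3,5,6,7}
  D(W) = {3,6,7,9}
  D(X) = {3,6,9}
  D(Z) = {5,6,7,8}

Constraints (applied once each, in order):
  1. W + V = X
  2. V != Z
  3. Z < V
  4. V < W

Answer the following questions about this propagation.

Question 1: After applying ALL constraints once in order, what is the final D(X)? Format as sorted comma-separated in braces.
Answer: {6,9}

Derivation:
Constraint 1 (W + V = X) on D(W)={3,6,7,9} D(V)={3,5,6,7} D(X)={3,6,9}: W {3,6,7,9}->{3,6}; V {3,5,6,7}->{3,6}; X {3,6,9}->{6,9}
Constraint 2 (V != Z) on D(V)={3,6} D(Z)={5,6,7,8}: no change
Constraint 3 (Z < V) on D(Z)={5,6,7,8} D(V)={3,6}: Z {5,6,7,8}->{5}; V {3,6}->{6}
Constraint 4 (V < W) on D(V)={6} D(W)={3,6}: V {6}->{}; W {3,6}->{}
So after all 4 constraints: D(X) = {6,9}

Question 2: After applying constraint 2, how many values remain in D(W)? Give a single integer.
Constraint 1 (W + V = X) on D(W)={3,6,7,9} D(V)={3,5,6,7} D(X)={3,6,9}: W {3,6,7,9}->{3,6}; V {3,5,6,7}->{3,6}; X {3,6,9}->{6,9}
Constraint 2 (V != Z) on D(V)={3,6} D(Z)={5,6,7,8}: no change
So after constraint 2: D(W)={3,6}, size = 2

Answer: 2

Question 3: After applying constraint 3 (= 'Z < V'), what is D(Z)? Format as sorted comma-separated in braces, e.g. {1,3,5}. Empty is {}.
Constraint 1 (W + V = X) on D(W)={3,6,7,9} D(V)={3,5,6,7} D(X)={3,6,9}: W {3,6,7,9}->{3,6}; V {3,5,6,7}->{3,6}; X {3,6,9}->{6,9}
Constraint 2 (V != Z) on D(V)={3,6} D(Z)={5,6,7,8}: no change
Constraint 3 (Z < V) on D(Z)={5,6,7,8} D(V)={3,6}: Z {5,6,7,8}->{5}; V {3,6}->{6}
So after constraint 3: D(Z) = {5}

Answer: {5}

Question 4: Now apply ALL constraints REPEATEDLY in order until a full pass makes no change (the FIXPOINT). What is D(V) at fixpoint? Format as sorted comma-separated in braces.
Answer: {}

Derivation:
pass 0 (initial): D(V)={3,5,6,7}
pass 1: V {3,5,6,7}->{}; W {3,6,7,9}->{}; X {3,6,9}->{6,9}; Z {5,6,7,8}->{5}
pass 2: X {6,9}->{}; Z {5}->{}
pass 3: no change
Fixpoint after 3 passes: D(V) = {}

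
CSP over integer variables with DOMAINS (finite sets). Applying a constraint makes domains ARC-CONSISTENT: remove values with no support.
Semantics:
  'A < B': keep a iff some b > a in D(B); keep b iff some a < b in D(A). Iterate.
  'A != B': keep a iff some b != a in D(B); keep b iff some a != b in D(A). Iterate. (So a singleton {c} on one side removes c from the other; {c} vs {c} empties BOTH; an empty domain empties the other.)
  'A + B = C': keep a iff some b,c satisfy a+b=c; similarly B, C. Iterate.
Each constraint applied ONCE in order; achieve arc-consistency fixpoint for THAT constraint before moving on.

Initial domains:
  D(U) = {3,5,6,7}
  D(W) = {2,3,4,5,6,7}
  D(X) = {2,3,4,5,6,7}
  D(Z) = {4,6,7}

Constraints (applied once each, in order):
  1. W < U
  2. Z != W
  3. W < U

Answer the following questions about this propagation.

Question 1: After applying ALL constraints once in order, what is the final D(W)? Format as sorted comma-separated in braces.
Answer: {2,3,4,5,6}

Derivation:
Constraint 1 (W < U) on D(W)={2,3,4,5,6,7} D(U)={3,5,6,7}: W {2,3,4,5,6,7}->{2,3,4,5,6}
Constraint 2 (Z != W) on D(Z)={4,6,7} D(W)={2,3,4,5,6}: no change
Constraint 3 (W < U) on D(W)={2,3,4,5,6} D(U)={3,5,6,7}: no change
So after all 3 constraints: D(W) = {2,3,4,5,6}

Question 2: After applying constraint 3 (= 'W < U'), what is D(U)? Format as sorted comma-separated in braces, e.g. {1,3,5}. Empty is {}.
Constraint 1 (W < U) on D(W)={2,3,4,5,6,7} D(U)={3,5,6,7}: W {2,3,4,5,6,7}->{2,3,4,5,6}
Constraint 2 (Z != W) on D(Z)={4,6,7} D(W)={2,3,4,5,6}: no change
Constraint 3 (W < U) on D(W)={2,3,4,5,6} D(U)={3,5,6,7}: no change
So after constraint 3: D(U) = {3,5,6,7}

Answer: {3,5,6,7}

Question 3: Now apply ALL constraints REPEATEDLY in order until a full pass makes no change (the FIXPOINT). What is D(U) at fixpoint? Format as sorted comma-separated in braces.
pass 0 (initial): D(U)={3,5,6,7}
pass 1: W {2,3,4,5,6,7}->{2,3,4,5,6}
pass 2: no change
Fixpoint after 2 passes: D(U) = {3,5,6,7}

Answer: {3,5,6,7}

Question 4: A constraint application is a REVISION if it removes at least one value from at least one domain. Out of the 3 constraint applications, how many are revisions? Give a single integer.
Answer: 1

Derivation:
Constraint 1 (W < U) on D(W)={2,3,4,5,6,7} D(U)={3,5,6,7}: W {2,3,4,5,6,7}->{2,3,4,5,6} => REVISION
Constraint 2 (Z != W) on D(Z)={4,6,7} D(W)={2,3,4,5,6}: no change => not a revision
Constraint 3 (W < U) on D(W)={2,3,4,5,6} D(U)={3,5,6,7}: no change => not a revision
Total revisions = 1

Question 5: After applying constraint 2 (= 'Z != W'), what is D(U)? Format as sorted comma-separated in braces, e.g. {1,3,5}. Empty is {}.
Constraint 1 (W < U) on D(W)={2,3,4,5,6,7} D(U)={3,5,6,7}: W {2,3,4,5,6,7}->{2,3,4,5,6}
Constraint 2 (Z != W) on D(Z)={4,6,7} D(W)={2,3,4,5,6}: no change
So after constraint 2: D(U) = {3,5,6,7}

Answer: {3,5,6,7}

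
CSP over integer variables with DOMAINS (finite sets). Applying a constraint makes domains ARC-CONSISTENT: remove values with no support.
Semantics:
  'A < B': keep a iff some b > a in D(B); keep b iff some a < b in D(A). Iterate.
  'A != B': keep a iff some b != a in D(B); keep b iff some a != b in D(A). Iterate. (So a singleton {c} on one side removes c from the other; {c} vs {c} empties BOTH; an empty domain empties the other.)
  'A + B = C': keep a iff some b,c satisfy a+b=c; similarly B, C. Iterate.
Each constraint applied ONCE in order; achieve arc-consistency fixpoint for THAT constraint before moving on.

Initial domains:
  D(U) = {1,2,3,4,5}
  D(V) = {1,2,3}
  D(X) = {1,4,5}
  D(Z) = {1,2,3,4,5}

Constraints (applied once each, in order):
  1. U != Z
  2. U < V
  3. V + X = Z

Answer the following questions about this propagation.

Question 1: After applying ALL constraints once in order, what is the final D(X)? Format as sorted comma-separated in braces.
Constraint 1 (U != Z) on D(U)={1,2,3,4,5} D(Z)={1,2,3,4,5}: no change
Constraint 2 (U < V) on D(U)={1,2,3,4,5} D(V)={1,2,3}: U {1,2,3,4,5}->{1,2}; V {1,2,3}->{2,3}
Constraint 3 (V + X = Z) on D(V)={2,3} D(X)={1,4,5} D(Z)={1,2,3,4,5}: X {1,4,5}->{1}; Z {1,2,3,4,5}->{3,4}
So after all 3 constraints: D(X) = {1}

Answer: {1}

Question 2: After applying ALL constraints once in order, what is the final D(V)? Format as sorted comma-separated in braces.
Constraint 1 (U != Z) on D(U)={1,2,3,4,5} D(Z)={1,2,3,4,5}: no change
Constraint 2 (U < V) on D(U)={1,2,3,4,5} D(V)={1,2,3}: U {1,2,3,4,5}->{1,2}; V {1,2,3}->{2,3}
Constraint 3 (V + X = Z) on D(V)={2,3} D(X)={1,4,5} D(Z)={1,2,3,4,5}: X {1,4,5}->{1}; Z {1,2,3,4,5}->{3,4}
So after all 3 constraints: D(V) = {2,3}

Answer: {2,3}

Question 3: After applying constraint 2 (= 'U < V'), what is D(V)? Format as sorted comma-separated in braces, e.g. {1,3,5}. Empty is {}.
Answer: {2,3}

Derivation:
Constraint 1 (U != Z) on D(U)={1,2,3,4,5} D(Z)={1,2,3,4,5}: no change
Constraint 2 (U < V) on D(U)={1,2,3,4,5} D(V)={1,2,3}: U {1,2,3,4,5}->{1,2}; V {1,2,3}->{2,3}
So after constraint 2: D(V) = {2,3}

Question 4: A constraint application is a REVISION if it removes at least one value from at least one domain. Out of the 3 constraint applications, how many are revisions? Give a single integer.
Answer: 2

Derivation:
Constraint 1 (U != Z) on D(U)={1,2,3,4,5} D(Z)={1,2,3,4,5}: no change => not a revision
Constraint 2 (U < V) on D(U)={1,2,3,4,5} D(V)={1,2,3}: U {1,2,3,4,5}->{1,2}; V {1,2,3}->{2,3} => REVISION
Constraint 3 (V + X = Z) on D(V)={2,3} D(X)={1,4,5} D(Z)={1,2,3,4,5}: X {1,4,5}->{1}; Z {1,2,3,4,5}->{3,4} => REVISION
Total revisions = 2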